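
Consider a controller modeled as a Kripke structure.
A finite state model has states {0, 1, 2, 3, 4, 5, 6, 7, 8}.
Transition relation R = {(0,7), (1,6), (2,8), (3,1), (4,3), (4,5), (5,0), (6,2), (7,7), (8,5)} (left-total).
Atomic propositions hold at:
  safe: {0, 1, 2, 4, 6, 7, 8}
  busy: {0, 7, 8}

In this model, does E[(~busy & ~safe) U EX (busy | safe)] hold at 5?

Yes

Sat(~busy) = {1, 2, 3, 4, 5, 6}
Sat(~safe) = {3, 5}
Sat(~busy & ~safe) = {3, 5}
Sat(busy | safe) = {0, 1, 2, 4, 6, 7, 8}
Sat(EX (busy | safe)) = {s : some successor in {0, 1, 2, 4, 6, 7, 8}} = {0, 1, 2, 3, 5, 6, 7}
E[(~busy & ~safe) U EX (busy | safe)]: least fixpoint, start Z0 = Sat(EX (busy | safe)) = {0, 1, 2, 3, 5, 6, 7}, add states in Sat(~busy & ~safe) with some successor in Z. Already a fixed point.
Sat(E[(~busy & ~safe) U EX (busy | safe)]) = {0, 1, 2, 3, 5, 6, 7}
5 ∈ Sat(E[(~busy & ~safe) U EX (busy | safe)]) = {0, 1, 2, 3, 5, 6, 7}, so the formula holds at 5.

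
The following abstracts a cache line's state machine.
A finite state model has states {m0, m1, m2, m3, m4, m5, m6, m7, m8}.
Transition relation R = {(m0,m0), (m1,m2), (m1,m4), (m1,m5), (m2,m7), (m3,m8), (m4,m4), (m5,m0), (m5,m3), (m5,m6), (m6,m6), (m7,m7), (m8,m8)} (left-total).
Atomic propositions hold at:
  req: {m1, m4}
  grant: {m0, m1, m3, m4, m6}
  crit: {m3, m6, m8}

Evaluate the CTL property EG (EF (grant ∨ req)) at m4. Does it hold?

Sat(grant ∨ req) = {m0, m1, m3, m4, m6}
EF (grant ∨ req): least fixpoint, start Z0 = {m0, m1, m3, m4, m6}, add states with some successor in Z. Z1 = {m0, m1, m3, m4, m5, m6}; fixed.
Sat(EF (grant ∨ req)) = {m0, m1, m3, m4, m5, m6}
EG (EF (grant ∨ req)): greatest fixpoint, start Z0 = {m0, m1, m3, m4, m5, m6}, keep only states in Sat with some successor in Z. Z1 = {m0, m1, m4, m5, m6}; fixed.
Sat(EG (EF (grant ∨ req))) = {m0, m1, m4, m5, m6}
m4 ∈ Sat(EG (EF (grant ∨ req))) = {m0, m1, m4, m5, m6}, so the formula holds at m4.

Yes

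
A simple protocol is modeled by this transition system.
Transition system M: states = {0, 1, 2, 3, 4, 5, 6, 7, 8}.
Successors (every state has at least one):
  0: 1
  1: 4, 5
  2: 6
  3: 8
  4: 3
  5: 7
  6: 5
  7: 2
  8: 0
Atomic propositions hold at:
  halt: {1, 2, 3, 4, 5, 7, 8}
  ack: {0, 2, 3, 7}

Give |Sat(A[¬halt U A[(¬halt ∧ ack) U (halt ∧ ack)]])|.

Sat(¬halt) = {0, 6}
Sat(¬halt ∧ ack) = {0}
Sat(halt ∧ ack) = {2, 3, 7}
A[(¬halt ∧ ack) U (halt ∧ ack)]: least fixpoint, start Z0 = Sat((halt ∧ ack)) = {2, 3, 7}, add states in Sat(¬halt ∧ ack) with every successor in Z. Already a fixed point.
Sat(A[(¬halt ∧ ack) U (halt ∧ ack)]) = {2, 3, 7}
A[¬halt U A[(¬halt ∧ ack) U (halt ∧ ack)]]: least fixpoint, start Z0 = Sat(A[(¬halt ∧ ack) U (halt ∧ ack)]) = {2, 3, 7}, add states in Sat(¬halt) with every successor in Z. Already a fixed point.
Sat(A[¬halt U A[(¬halt ∧ ack) U (halt ∧ ack)]]) = {2, 3, 7}
|Sat(A[¬halt U A[(¬halt ∧ ack) U (halt ∧ ack)]])| = |{2, 3, 7}| = 3.

3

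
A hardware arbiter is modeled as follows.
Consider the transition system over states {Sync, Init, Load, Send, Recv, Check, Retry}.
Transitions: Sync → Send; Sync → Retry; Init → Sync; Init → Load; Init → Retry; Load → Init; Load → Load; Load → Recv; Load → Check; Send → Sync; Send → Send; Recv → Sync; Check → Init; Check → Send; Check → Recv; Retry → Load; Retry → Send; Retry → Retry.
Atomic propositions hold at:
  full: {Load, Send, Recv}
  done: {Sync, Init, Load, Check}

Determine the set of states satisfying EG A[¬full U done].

{Init, Load, Check}

Sat(¬full) = {Sync, Init, Check, Retry}
A[¬full U done]: least fixpoint, start Z0 = Sat(done) = {Sync, Init, Load, Check}, add states in Sat(¬full) with every successor in Z. Already a fixed point.
Sat(A[¬full U done]) = {Sync, Init, Load, Check}
EG A[¬full U done]: greatest fixpoint, start Z0 = {Sync, Init, Load, Check}, keep only states in Sat with some successor in Z. Z1 = {Init, Load, Check}; fixed.
Sat(EG A[¬full U done]) = {Init, Load, Check}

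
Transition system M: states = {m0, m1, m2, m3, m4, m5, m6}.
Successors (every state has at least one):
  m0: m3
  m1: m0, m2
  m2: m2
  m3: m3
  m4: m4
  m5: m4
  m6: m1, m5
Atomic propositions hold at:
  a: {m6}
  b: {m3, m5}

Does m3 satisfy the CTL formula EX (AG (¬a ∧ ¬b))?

Sat(¬a) = {m0, m1, m2, m3, m4, m5}
Sat(¬b) = {m0, m1, m2, m4, m6}
Sat(¬a ∧ ¬b) = {m0, m1, m2, m4}
AG (¬a ∧ ¬b): greatest fixpoint, start Z0 = {m0, m1, m2, m4}, keep only states in Sat with every successor in Z. Z1 = {m1, m2, m4}; Z2 = {m2, m4}; fixed.
Sat(AG (¬a ∧ ¬b)) = {m2, m4}
Sat(EX (AG (¬a ∧ ¬b))) = {s : some successor in {m2, m4}} = {m1, m2, m4, m5}
m3 ∉ Sat(EX (AG (¬a ∧ ¬b))) = {m1, m2, m4, m5}, so the formula does not hold at m3.

No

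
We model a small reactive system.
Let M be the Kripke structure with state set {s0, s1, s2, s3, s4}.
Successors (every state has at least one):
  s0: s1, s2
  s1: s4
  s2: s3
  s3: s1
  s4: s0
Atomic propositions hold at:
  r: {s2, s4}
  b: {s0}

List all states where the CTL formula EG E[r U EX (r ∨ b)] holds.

{s0, s1, s4}

Sat(r ∨ b) = {s0, s2, s4}
Sat(EX (r ∨ b)) = {s : some successor in {s0, s2, s4}} = {s0, s1, s4}
E[r U EX (r ∨ b)]: least fixpoint, start Z0 = Sat(EX (r ∨ b)) = {s0, s1, s4}, add states in Sat(r) with some successor in Z. Already a fixed point.
Sat(E[r U EX (r ∨ b)]) = {s0, s1, s4}
EG E[r U EX (r ∨ b)]: greatest fixpoint, start Z0 = {s0, s1, s4}, keep only states in Sat with some successor in Z. Already a fixed point.
Sat(EG E[r U EX (r ∨ b)]) = {s0, s1, s4}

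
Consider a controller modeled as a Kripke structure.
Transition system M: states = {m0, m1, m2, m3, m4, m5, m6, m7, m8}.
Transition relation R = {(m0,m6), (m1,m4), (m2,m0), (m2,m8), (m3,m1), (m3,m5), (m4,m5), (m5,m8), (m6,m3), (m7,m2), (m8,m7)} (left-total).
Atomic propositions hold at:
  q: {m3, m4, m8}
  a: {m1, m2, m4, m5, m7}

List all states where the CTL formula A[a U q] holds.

A[a U q]: least fixpoint, start Z0 = Sat(q) = {m3, m4, m8}, add states in Sat(a) with every successor in Z. Z1 = {m1, m3, m4, m5, m8}; fixed.
Sat(A[a U q]) = {m1, m3, m4, m5, m8}

{m1, m3, m4, m5, m8}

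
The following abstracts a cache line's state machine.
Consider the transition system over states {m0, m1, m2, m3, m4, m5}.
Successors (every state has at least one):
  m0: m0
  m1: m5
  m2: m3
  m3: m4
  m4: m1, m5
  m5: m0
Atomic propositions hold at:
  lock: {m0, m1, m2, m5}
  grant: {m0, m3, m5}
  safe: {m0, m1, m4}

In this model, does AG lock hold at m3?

AG lock: greatest fixpoint, start Z0 = {m0, m1, m2, m5}, keep only states in Sat with every successor in Z. Z1 = {m0, m1, m5}; fixed.
Sat(AG lock) = {m0, m1, m5}
m3 ∉ Sat(AG lock) = {m0, m1, m5}, so the formula does not hold at m3.

No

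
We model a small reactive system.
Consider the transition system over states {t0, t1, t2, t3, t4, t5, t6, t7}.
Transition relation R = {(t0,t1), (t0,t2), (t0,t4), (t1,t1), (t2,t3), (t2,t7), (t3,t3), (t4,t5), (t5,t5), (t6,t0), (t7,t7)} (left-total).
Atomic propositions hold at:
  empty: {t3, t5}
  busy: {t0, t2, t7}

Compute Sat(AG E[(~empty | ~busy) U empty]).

{t3, t4, t5}

Sat(~empty) = {t0, t1, t2, t4, t6, t7}
Sat(~busy) = {t1, t3, t4, t5, t6}
Sat(~empty | ~busy) = {t0, t1, t2, t3, t4, t5, t6, t7}
E[(~empty | ~busy) U empty]: least fixpoint, start Z0 = Sat(empty) = {t3, t5}, add states in Sat(~empty | ~busy) with some successor in Z. Z1 = {t2, t3, t4, t5}; Z2 = {t0, t2, t3, t4, t5}; Z3 = {t0, t2, t3, t4, t5, t6}; fixed.
Sat(E[(~empty | ~busy) U empty]) = {t0, t2, t3, t4, t5, t6}
AG E[(~empty | ~busy) U empty]: greatest fixpoint, start Z0 = {t0, t2, t3, t4, t5, t6}, keep only states in Sat with every successor in Z. Z1 = {t3, t4, t5, t6}; Z2 = {t3, t4, t5}; fixed.
Sat(AG E[(~empty | ~busy) U empty]) = {t3, t4, t5}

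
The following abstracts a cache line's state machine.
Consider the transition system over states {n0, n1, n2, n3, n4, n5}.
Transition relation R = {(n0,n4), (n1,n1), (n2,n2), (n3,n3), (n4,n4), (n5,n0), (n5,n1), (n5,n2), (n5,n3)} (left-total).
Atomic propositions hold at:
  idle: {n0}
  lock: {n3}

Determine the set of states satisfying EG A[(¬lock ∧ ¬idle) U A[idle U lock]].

{n3}

Sat(¬lock) = {n0, n1, n2, n4, n5}
Sat(¬idle) = {n1, n2, n3, n4, n5}
Sat(¬lock ∧ ¬idle) = {n1, n2, n4, n5}
A[idle U lock]: least fixpoint, start Z0 = Sat(lock) = {n3}, add states in Sat(idle) with every successor in Z. Already a fixed point.
Sat(A[idle U lock]) = {n3}
A[(¬lock ∧ ¬idle) U A[idle U lock]]: least fixpoint, start Z0 = Sat(A[idle U lock]) = {n3}, add states in Sat(¬lock ∧ ¬idle) with every successor in Z. Already a fixed point.
Sat(A[(¬lock ∧ ¬idle) U A[idle U lock]]) = {n3}
EG A[(¬lock ∧ ¬idle) U A[idle U lock]]: greatest fixpoint, start Z0 = {n3}, keep only states in Sat with some successor in Z. Already a fixed point.
Sat(EG A[(¬lock ∧ ¬idle) U A[idle U lock]]) = {n3}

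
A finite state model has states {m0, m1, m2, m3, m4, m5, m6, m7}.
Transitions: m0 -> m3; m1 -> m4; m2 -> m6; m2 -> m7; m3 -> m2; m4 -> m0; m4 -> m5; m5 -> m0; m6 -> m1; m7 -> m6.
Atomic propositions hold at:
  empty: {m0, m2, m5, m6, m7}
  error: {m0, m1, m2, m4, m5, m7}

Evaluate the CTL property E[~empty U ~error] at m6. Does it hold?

Yes

Sat(~empty) = {m1, m3, m4}
Sat(~error) = {m3, m6}
E[~empty U ~error]: least fixpoint, start Z0 = Sat(~error) = {m3, m6}, add states in Sat(~empty) with some successor in Z. Already a fixed point.
Sat(E[~empty U ~error]) = {m3, m6}
m6 ∈ Sat(E[~empty U ~error]) = {m3, m6}, so the formula holds at m6.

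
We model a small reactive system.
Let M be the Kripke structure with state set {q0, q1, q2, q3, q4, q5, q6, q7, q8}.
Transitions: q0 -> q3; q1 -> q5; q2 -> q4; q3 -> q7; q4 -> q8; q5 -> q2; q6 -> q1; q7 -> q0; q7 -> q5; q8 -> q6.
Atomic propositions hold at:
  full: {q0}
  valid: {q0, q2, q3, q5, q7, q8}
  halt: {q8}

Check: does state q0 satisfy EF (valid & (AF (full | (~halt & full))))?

Sat(~halt) = {q0, q1, q2, q3, q4, q5, q6, q7}
Sat(~halt & full) = {q0}
Sat(full | (~halt & full)) = {q0}
AF (full | (~halt & full)): least fixpoint, start Z0 = {q0}, add states with every successor in Z. Already a fixed point.
Sat(AF (full | (~halt & full))) = {q0}
Sat(valid & (AF (full | (~halt & full)))) = {q0}
EF (valid & (AF (full | (~halt & full)))): least fixpoint, start Z0 = {q0}, add states with some successor in Z. Z1 = {q0, q7}; Z2 = {q0, q3, q7}; fixed.
Sat(EF (valid & (AF (full | (~halt & full))))) = {q0, q3, q7}
q0 ∈ Sat(EF (valid & (AF (full | (~halt & full))))) = {q0, q3, q7}, so the formula holds at q0.

Yes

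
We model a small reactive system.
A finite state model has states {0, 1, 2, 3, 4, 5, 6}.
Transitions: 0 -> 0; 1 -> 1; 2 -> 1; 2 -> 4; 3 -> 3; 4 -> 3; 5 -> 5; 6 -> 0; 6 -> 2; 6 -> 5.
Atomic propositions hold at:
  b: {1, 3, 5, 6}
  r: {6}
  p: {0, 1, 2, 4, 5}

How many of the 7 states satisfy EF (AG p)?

5

AG p: greatest fixpoint, start Z0 = {0, 1, 2, 4, 5}, keep only states in Sat with every successor in Z. Z1 = {0, 1, 2, 5}; Z2 = {0, 1, 5}; fixed.
Sat(AG p) = {0, 1, 5}
EF (AG p): least fixpoint, start Z0 = {0, 1, 5}, add states with some successor in Z. Z1 = {0, 1, 2, 5, 6}; fixed.
Sat(EF (AG p)) = {0, 1, 2, 5, 6}
|Sat(EF (AG p))| = |{0, 1, 2, 5, 6}| = 5.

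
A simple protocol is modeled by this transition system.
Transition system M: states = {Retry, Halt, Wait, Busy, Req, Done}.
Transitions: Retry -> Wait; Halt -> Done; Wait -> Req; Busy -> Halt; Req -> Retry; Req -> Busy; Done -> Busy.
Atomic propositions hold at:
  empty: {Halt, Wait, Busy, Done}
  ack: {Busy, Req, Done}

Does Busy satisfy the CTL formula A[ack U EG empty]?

EG empty: greatest fixpoint, start Z0 = {Halt, Wait, Busy, Done}, keep only states in Sat with some successor in Z. Z1 = {Halt, Busy, Done}; fixed.
Sat(EG empty) = {Halt, Busy, Done}
A[ack U EG empty]: least fixpoint, start Z0 = Sat(EG empty) = {Halt, Busy, Done}, add states in Sat(ack) with every successor in Z. Already a fixed point.
Sat(A[ack U EG empty]) = {Halt, Busy, Done}
Busy ∈ Sat(A[ack U EG empty]) = {Halt, Busy, Done}, so the formula holds at Busy.

Yes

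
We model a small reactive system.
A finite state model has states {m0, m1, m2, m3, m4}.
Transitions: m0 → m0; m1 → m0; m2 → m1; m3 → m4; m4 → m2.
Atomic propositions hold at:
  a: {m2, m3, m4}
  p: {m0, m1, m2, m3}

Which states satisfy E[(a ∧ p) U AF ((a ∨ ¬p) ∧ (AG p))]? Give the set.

{m2, m3, m4}

Sat(a ∧ p) = {m2, m3}
Sat(¬p) = {m4}
Sat(a ∨ ¬p) = {m2, m3, m4}
AG p: greatest fixpoint, start Z0 = {m0, m1, m2, m3}, keep only states in Sat with every successor in Z. Z1 = {m0, m1, m2}; fixed.
Sat(AG p) = {m0, m1, m2}
Sat((a ∨ ¬p) ∧ (AG p)) = {m2}
AF ((a ∨ ¬p) ∧ (AG p)): least fixpoint, start Z0 = {m2}, add states with every successor in Z. Z1 = {m2, m4}; Z2 = {m2, m3, m4}; fixed.
Sat(AF ((a ∨ ¬p) ∧ (AG p))) = {m2, m3, m4}
E[(a ∧ p) U AF ((a ∨ ¬p) ∧ (AG p))]: least fixpoint, start Z0 = Sat(AF ((a ∨ ¬p) ∧ (AG p))) = {m2, m3, m4}, add states in Sat(a ∧ p) with some successor in Z. Already a fixed point.
Sat(E[(a ∧ p) U AF ((a ∨ ¬p) ∧ (AG p))]) = {m2, m3, m4}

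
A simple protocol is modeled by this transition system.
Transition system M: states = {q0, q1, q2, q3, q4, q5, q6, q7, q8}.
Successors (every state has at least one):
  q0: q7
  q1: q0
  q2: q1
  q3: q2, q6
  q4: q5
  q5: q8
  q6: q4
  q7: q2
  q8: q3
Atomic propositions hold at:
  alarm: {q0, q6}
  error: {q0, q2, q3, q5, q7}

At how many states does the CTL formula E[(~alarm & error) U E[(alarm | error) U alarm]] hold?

3

Sat(~alarm) = {q1, q2, q3, q4, q5, q7, q8}
Sat(~alarm & error) = {q2, q3, q5, q7}
Sat(alarm | error) = {q0, q2, q3, q5, q6, q7}
E[(alarm | error) U alarm]: least fixpoint, start Z0 = Sat(alarm) = {q0, q6}, add states in Sat(alarm | error) with some successor in Z. Z1 = {q0, q3, q6}; fixed.
Sat(E[(alarm | error) U alarm]) = {q0, q3, q6}
E[(~alarm & error) U E[(alarm | error) U alarm]]: least fixpoint, start Z0 = Sat(E[(alarm | error) U alarm]) = {q0, q3, q6}, add states in Sat(~alarm & error) with some successor in Z. Already a fixed point.
Sat(E[(~alarm & error) U E[(alarm | error) U alarm]]) = {q0, q3, q6}
|Sat(E[(~alarm & error) U E[(alarm | error) U alarm]])| = |{q0, q3, q6}| = 3.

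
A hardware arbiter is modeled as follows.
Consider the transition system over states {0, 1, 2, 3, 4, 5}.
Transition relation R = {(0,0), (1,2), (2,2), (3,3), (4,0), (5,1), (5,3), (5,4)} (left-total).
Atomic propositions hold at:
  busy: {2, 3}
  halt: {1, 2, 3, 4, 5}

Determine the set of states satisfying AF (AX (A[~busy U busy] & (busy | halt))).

{1, 2, 3}

Sat(~busy) = {0, 1, 4, 5}
A[~busy U busy]: least fixpoint, start Z0 = Sat(busy) = {2, 3}, add states in Sat(~busy) with every successor in Z. Z1 = {1, 2, 3}; fixed.
Sat(A[~busy U busy]) = {1, 2, 3}
Sat(busy | halt) = {1, 2, 3, 4, 5}
Sat(A[~busy U busy] & (busy | halt)) = {1, 2, 3}
Sat(AX (A[~busy U busy] & (busy | halt))) = {s : every successor in {1, 2, 3}} = {1, 2, 3}
AF (AX (A[~busy U busy] & (busy | halt))): least fixpoint, start Z0 = {1, 2, 3}, add states with every successor in Z. Already a fixed point.
Sat(AF (AX (A[~busy U busy] & (busy | halt)))) = {1, 2, 3}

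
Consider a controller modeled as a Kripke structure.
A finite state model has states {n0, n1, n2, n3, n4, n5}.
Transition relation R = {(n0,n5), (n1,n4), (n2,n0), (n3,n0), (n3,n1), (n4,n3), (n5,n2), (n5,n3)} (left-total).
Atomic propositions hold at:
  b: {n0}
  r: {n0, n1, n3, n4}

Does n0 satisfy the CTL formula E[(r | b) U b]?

Yes

Sat(r | b) = {n0, n1, n3, n4}
E[(r | b) U b]: least fixpoint, start Z0 = Sat(b) = {n0}, add states in Sat(r | b) with some successor in Z. Z1 = {n0, n3}; Z2 = {n0, n3, n4}; Z3 = {n0, n1, n3, n4}; fixed.
Sat(E[(r | b) U b]) = {n0, n1, n3, n4}
n0 ∈ Sat(E[(r | b) U b]) = {n0, n1, n3, n4}, so the formula holds at n0.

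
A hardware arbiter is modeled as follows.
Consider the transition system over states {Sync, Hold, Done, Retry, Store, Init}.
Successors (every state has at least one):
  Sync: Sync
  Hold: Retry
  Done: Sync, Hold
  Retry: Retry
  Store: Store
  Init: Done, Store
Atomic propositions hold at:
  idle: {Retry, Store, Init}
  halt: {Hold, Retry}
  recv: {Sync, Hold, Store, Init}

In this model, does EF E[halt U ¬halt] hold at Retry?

No

Sat(¬halt) = {Sync, Done, Store, Init}
E[halt U ¬halt]: least fixpoint, start Z0 = Sat(¬halt) = {Sync, Done, Store, Init}, add states in Sat(halt) with some successor in Z. Already a fixed point.
Sat(E[halt U ¬halt]) = {Sync, Done, Store, Init}
EF E[halt U ¬halt]: least fixpoint, start Z0 = {Sync, Done, Store, Init}, add states with some successor in Z. Already a fixed point.
Sat(EF E[halt U ¬halt]) = {Sync, Done, Store, Init}
Retry ∉ Sat(EF E[halt U ¬halt]) = {Sync, Done, Store, Init}, so the formula does not hold at Retry.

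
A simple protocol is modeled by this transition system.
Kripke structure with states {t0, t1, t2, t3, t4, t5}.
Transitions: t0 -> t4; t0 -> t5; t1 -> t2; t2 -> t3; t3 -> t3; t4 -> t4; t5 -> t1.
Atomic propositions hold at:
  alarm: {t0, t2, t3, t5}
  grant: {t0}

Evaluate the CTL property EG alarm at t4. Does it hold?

EG alarm: greatest fixpoint, start Z0 = {t0, t2, t3, t5}, keep only states in Sat with some successor in Z. Z1 = {t0, t2, t3}; Z2 = {t2, t3}; fixed.
Sat(EG alarm) = {t2, t3}
t4 ∉ Sat(EG alarm) = {t2, t3}, so the formula does not hold at t4.

No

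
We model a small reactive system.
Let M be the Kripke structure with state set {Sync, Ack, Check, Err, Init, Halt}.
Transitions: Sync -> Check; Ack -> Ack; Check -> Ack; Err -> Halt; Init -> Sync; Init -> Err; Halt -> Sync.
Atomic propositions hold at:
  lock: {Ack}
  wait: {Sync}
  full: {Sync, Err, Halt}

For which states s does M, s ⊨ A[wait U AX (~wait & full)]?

Sat(~wait) = {Ack, Check, Err, Init, Halt}
Sat(~wait & full) = {Err, Halt}
Sat(AX (~wait & full)) = {s : every successor in {Err, Halt}} = {Err}
A[wait U AX (~wait & full)]: least fixpoint, start Z0 = Sat(AX (~wait & full)) = {Err}, add states in Sat(wait) with every successor in Z. Already a fixed point.
Sat(A[wait U AX (~wait & full)]) = {Err}

{Err}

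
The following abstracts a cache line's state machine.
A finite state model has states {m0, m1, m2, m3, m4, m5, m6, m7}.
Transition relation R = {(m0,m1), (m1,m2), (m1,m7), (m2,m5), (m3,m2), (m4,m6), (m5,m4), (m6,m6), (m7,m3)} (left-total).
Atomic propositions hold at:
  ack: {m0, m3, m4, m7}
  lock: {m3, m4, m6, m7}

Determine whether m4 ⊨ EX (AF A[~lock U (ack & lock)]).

No

Sat(~lock) = {m0, m1, m2, m5}
Sat(ack & lock) = {m3, m4, m7}
A[~lock U (ack & lock)]: least fixpoint, start Z0 = Sat((ack & lock)) = {m3, m4, m7}, add states in Sat(~lock) with every successor in Z. Z1 = {m3, m4, m5, m7}; Z2 = {m2, m3, m4, m5, m7}; Z3 = {m1, m2, m3, m4, m5, m7}; Z4 = {m0, m1, m2, m3, m4, m5, m7}; fixed.
Sat(A[~lock U (ack & lock)]) = {m0, m1, m2, m3, m4, m5, m7}
AF A[~lock U (ack & lock)]: least fixpoint, start Z0 = {m0, m1, m2, m3, m4, m5, m7}, add states with every successor in Z. Already a fixed point.
Sat(AF A[~lock U (ack & lock)]) = {m0, m1, m2, m3, m4, m5, m7}
Sat(EX (AF A[~lock U (ack & lock)])) = {s : some successor in {m0, m1, m2, m3, m4, m5, m7}} = {m0, m1, m2, m3, m5, m7}
m4 ∉ Sat(EX (AF A[~lock U (ack & lock)])) = {m0, m1, m2, m3, m5, m7}, so the formula does not hold at m4.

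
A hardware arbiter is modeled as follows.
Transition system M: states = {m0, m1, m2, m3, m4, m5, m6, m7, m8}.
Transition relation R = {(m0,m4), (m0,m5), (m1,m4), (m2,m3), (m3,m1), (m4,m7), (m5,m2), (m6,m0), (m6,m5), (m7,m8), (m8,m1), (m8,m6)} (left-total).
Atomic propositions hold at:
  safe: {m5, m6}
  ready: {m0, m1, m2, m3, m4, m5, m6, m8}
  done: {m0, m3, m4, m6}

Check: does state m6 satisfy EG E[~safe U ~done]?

Sat(~safe) = {m0, m1, m2, m3, m4, m7, m8}
Sat(~done) = {m1, m2, m5, m7, m8}
E[~safe U ~done]: least fixpoint, start Z0 = Sat(~done) = {m1, m2, m5, m7, m8}, add states in Sat(~safe) with some successor in Z. Z1 = {m0, m1, m2, m3, m4, m5, m7, m8}; fixed.
Sat(E[~safe U ~done]) = {m0, m1, m2, m3, m4, m5, m7, m8}
EG E[~safe U ~done]: greatest fixpoint, start Z0 = {m0, m1, m2, m3, m4, m5, m7, m8}, keep only states in Sat with some successor in Z. Already a fixed point.
Sat(EG E[~safe U ~done]) = {m0, m1, m2, m3, m4, m5, m7, m8}
m6 ∉ Sat(EG E[~safe U ~done]) = {m0, m1, m2, m3, m4, m5, m7, m8}, so the formula does not hold at m6.

No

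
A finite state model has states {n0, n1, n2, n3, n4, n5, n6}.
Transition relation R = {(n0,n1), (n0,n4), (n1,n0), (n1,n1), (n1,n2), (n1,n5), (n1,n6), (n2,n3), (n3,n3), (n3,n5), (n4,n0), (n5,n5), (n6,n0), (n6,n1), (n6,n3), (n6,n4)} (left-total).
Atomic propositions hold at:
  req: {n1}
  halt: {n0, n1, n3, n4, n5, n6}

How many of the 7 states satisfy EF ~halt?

5

Sat(~halt) = {n2}
EF ~halt: least fixpoint, start Z0 = {n2}, add states with some successor in Z. Z1 = {n1, n2}; Z2 = {n0, n1, n2, n6}; Z3 = {n0, n1, n2, n4, n6}; fixed.
Sat(EF ~halt) = {n0, n1, n2, n4, n6}
|Sat(EF ~halt)| = |{n0, n1, n2, n4, n6}| = 5.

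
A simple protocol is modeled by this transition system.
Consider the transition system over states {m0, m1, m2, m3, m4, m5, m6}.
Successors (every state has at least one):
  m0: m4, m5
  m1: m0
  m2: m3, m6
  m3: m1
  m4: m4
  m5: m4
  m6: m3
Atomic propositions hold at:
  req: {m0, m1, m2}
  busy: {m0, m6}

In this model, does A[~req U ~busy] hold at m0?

No

Sat(~req) = {m3, m4, m5, m6}
Sat(~busy) = {m1, m2, m3, m4, m5}
A[~req U ~busy]: least fixpoint, start Z0 = Sat(~busy) = {m1, m2, m3, m4, m5}, add states in Sat(~req) with every successor in Z. Z1 = {m1, m2, m3, m4, m5, m6}; fixed.
Sat(A[~req U ~busy]) = {m1, m2, m3, m4, m5, m6}
m0 ∉ Sat(A[~req U ~busy]) = {m1, m2, m3, m4, m5, m6}, so the formula does not hold at m0.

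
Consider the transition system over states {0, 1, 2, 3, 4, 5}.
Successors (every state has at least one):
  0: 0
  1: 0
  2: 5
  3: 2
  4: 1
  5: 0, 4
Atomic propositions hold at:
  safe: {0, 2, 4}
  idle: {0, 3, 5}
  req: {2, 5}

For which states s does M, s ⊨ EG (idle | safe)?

Sat(idle | safe) = {0, 2, 3, 4, 5}
EG (idle | safe): greatest fixpoint, start Z0 = {0, 2, 3, 4, 5}, keep only states in Sat with some successor in Z. Z1 = {0, 2, 3, 5}; fixed.
Sat(EG (idle | safe)) = {0, 2, 3, 5}

{0, 2, 3, 5}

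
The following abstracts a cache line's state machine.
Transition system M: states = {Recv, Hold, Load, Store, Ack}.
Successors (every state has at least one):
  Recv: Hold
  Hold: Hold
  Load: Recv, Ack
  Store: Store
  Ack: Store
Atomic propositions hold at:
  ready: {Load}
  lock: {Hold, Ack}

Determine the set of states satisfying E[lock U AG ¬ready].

Sat(¬ready) = {Recv, Hold, Store, Ack}
AG ¬ready: greatest fixpoint, start Z0 = {Recv, Hold, Store, Ack}, keep only states in Sat with every successor in Z. Already a fixed point.
Sat(AG ¬ready) = {Recv, Hold, Store, Ack}
E[lock U AG ¬ready]: least fixpoint, start Z0 = Sat(AG ¬ready) = {Recv, Hold, Store, Ack}, add states in Sat(lock) with some successor in Z. Already a fixed point.
Sat(E[lock U AG ¬ready]) = {Recv, Hold, Store, Ack}

{Recv, Hold, Store, Ack}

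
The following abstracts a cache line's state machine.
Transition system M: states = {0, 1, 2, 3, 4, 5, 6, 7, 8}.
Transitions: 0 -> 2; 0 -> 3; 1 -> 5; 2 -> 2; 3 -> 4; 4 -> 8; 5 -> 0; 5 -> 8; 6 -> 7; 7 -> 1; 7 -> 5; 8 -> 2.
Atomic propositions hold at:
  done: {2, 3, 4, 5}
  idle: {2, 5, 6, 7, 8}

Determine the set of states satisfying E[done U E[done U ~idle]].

Sat(~idle) = {0, 1, 3, 4}
E[done U ~idle]: least fixpoint, start Z0 = Sat(~idle) = {0, 1, 3, 4}, add states in Sat(done) with some successor in Z. Z1 = {0, 1, 3, 4, 5}; fixed.
Sat(E[done U ~idle]) = {0, 1, 3, 4, 5}
E[done U E[done U ~idle]]: least fixpoint, start Z0 = Sat(E[done U ~idle]) = {0, 1, 3, 4, 5}, add states in Sat(done) with some successor in Z. Already a fixed point.
Sat(E[done U E[done U ~idle]]) = {0, 1, 3, 4, 5}

{0, 1, 3, 4, 5}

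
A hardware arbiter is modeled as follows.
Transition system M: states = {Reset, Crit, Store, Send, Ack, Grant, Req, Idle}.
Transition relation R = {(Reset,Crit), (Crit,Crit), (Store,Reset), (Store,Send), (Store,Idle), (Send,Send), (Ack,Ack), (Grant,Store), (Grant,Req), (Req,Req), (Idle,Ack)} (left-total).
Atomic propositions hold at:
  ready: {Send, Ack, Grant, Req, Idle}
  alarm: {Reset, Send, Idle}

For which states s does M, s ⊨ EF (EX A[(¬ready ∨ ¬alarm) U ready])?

{Store, Send, Ack, Grant, Req, Idle}

Sat(¬ready) = {Reset, Crit, Store}
Sat(¬alarm) = {Crit, Store, Ack, Grant, Req}
Sat(¬ready ∨ ¬alarm) = {Reset, Crit, Store, Ack, Grant, Req}
A[(¬ready ∨ ¬alarm) U ready]: least fixpoint, start Z0 = Sat(ready) = {Send, Ack, Grant, Req, Idle}, add states in Sat(¬ready ∨ ¬alarm) with every successor in Z. Already a fixed point.
Sat(A[(¬ready ∨ ¬alarm) U ready]) = {Send, Ack, Grant, Req, Idle}
Sat(EX A[(¬ready ∨ ¬alarm) U ready]) = {s : some successor in {Send, Ack, Grant, Req, Idle}} = {Store, Send, Ack, Grant, Req, Idle}
EF (EX A[(¬ready ∨ ¬alarm) U ready]): least fixpoint, start Z0 = {Store, Send, Ack, Grant, Req, Idle}, add states with some successor in Z. Already a fixed point.
Sat(EF (EX A[(¬ready ∨ ¬alarm) U ready])) = {Store, Send, Ack, Grant, Req, Idle}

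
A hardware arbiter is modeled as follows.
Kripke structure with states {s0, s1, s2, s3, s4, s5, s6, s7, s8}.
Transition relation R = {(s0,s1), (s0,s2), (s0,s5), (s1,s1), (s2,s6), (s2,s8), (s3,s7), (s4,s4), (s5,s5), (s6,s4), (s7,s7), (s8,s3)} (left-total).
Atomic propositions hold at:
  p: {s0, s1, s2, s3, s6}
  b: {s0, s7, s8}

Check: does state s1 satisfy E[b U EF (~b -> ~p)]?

Sat(~b) = {s1, s2, s3, s4, s5, s6}
Sat(~p) = {s4, s5, s7, s8}
Sat(~b -> ~p) = {s0, s4, s5, s7, s8}
EF (~b -> ~p): least fixpoint, start Z0 = {s0, s4, s5, s7, s8}, add states with some successor in Z. Z1 = {s0, s2, s3, s4, s5, s6, s7, s8}; fixed.
Sat(EF (~b -> ~p)) = {s0, s2, s3, s4, s5, s6, s7, s8}
E[b U EF (~b -> ~p)]: least fixpoint, start Z0 = Sat(EF (~b -> ~p)) = {s0, s2, s3, s4, s5, s6, s7, s8}, add states in Sat(b) with some successor in Z. Already a fixed point.
Sat(E[b U EF (~b -> ~p)]) = {s0, s2, s3, s4, s5, s6, s7, s8}
s1 ∉ Sat(E[b U EF (~b -> ~p)]) = {s0, s2, s3, s4, s5, s6, s7, s8}, so the formula does not hold at s1.

No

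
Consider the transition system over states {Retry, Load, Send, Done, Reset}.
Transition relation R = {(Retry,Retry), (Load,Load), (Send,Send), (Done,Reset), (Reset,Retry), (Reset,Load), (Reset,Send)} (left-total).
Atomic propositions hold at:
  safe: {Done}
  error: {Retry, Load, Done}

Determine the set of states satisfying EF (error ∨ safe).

{Retry, Load, Done, Reset}

Sat(error ∨ safe) = {Retry, Load, Done}
EF (error ∨ safe): least fixpoint, start Z0 = {Retry, Load, Done}, add states with some successor in Z. Z1 = {Retry, Load, Done, Reset}; fixed.
Sat(EF (error ∨ safe)) = {Retry, Load, Done, Reset}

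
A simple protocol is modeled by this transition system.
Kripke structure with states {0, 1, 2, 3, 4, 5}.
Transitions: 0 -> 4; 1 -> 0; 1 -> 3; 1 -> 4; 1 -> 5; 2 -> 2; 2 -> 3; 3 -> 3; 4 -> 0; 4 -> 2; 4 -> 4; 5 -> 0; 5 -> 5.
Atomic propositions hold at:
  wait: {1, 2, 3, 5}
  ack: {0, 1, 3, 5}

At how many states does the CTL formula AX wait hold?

Sat(AX wait) = {s : every successor in {1, 2, 3, 5}} = {2, 3}
|Sat(AX wait)| = |{2, 3}| = 2.

2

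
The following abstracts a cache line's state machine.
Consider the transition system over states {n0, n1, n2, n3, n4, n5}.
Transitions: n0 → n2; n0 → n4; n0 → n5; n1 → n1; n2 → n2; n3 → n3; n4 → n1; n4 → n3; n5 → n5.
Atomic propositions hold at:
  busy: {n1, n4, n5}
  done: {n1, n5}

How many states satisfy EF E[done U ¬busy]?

4

Sat(¬busy) = {n0, n2, n3}
E[done U ¬busy]: least fixpoint, start Z0 = Sat(¬busy) = {n0, n2, n3}, add states in Sat(done) with some successor in Z. Already a fixed point.
Sat(E[done U ¬busy]) = {n0, n2, n3}
EF E[done U ¬busy]: least fixpoint, start Z0 = {n0, n2, n3}, add states with some successor in Z. Z1 = {n0, n2, n3, n4}; fixed.
Sat(EF E[done U ¬busy]) = {n0, n2, n3, n4}
|Sat(EF E[done U ¬busy])| = |{n0, n2, n3, n4}| = 4.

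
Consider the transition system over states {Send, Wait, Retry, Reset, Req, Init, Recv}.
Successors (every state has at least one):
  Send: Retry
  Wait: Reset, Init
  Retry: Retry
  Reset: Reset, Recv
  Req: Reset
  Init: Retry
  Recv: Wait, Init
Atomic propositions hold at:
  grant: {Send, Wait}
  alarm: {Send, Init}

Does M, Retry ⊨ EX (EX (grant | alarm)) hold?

No

Sat(grant | alarm) = {Send, Wait, Init}
Sat(EX (grant | alarm)) = {s : some successor in {Send, Wait, Init}} = {Wait, Recv}
Sat(EX (EX (grant | alarm))) = {s : some successor in {Wait, Recv}} = {Reset, Recv}
Retry ∉ Sat(EX (EX (grant | alarm))) = {Reset, Recv}, so the formula does not hold at Retry.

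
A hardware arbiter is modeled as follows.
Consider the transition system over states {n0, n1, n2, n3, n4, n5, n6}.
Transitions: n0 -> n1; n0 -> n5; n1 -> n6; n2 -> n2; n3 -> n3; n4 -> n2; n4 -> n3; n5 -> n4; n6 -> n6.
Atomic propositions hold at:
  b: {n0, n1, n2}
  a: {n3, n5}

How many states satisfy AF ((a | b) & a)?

2

Sat(a | b) = {n0, n1, n2, n3, n5}
Sat((a | b) & a) = {n3, n5}
AF ((a | b) & a): least fixpoint, start Z0 = {n3, n5}, add states with every successor in Z. Already a fixed point.
Sat(AF ((a | b) & a)) = {n3, n5}
|Sat(AF ((a | b) & a))| = |{n3, n5}| = 2.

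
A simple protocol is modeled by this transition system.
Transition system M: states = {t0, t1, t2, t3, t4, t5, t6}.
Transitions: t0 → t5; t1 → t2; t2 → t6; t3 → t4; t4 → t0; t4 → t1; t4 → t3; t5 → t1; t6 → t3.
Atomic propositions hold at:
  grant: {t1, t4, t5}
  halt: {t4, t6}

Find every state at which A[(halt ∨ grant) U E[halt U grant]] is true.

{t1, t4, t5}

Sat(halt ∨ grant) = {t1, t4, t5, t6}
E[halt U grant]: least fixpoint, start Z0 = Sat(grant) = {t1, t4, t5}, add states in Sat(halt) with some successor in Z. Already a fixed point.
Sat(E[halt U grant]) = {t1, t4, t5}
A[(halt ∨ grant) U E[halt U grant]]: least fixpoint, start Z0 = Sat(E[halt U grant]) = {t1, t4, t5}, add states in Sat(halt ∨ grant) with every successor in Z. Already a fixed point.
Sat(A[(halt ∨ grant) U E[halt U grant]]) = {t1, t4, t5}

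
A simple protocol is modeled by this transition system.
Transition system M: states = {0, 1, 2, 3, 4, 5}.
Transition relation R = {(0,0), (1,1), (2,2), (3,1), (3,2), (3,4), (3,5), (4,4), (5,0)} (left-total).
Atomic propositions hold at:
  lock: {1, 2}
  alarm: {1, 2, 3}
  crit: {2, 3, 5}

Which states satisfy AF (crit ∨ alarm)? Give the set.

{1, 2, 3, 5}

Sat(crit ∨ alarm) = {1, 2, 3, 5}
AF (crit ∨ alarm): least fixpoint, start Z0 = {1, 2, 3, 5}, add states with every successor in Z. Already a fixed point.
Sat(AF (crit ∨ alarm)) = {1, 2, 3, 5}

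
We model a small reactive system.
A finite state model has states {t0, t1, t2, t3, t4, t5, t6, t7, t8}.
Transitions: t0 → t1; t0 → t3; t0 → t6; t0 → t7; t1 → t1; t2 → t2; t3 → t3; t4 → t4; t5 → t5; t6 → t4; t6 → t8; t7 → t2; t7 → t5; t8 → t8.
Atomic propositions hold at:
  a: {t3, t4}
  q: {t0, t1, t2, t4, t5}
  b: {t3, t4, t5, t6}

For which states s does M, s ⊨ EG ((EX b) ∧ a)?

{t3, t4}

Sat(EX b) = {s : some successor in {t3, t4, t5, t6}} = {t0, t3, t4, t5, t6, t7}
Sat((EX b) ∧ a) = {t3, t4}
EG ((EX b) ∧ a): greatest fixpoint, start Z0 = {t3, t4}, keep only states in Sat with some successor in Z. Already a fixed point.
Sat(EG ((EX b) ∧ a)) = {t3, t4}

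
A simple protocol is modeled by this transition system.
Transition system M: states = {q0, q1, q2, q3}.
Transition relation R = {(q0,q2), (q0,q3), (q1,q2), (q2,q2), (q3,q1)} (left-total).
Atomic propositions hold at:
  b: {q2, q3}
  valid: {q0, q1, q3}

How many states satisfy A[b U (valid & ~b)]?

3

Sat(~b) = {q0, q1}
Sat(valid & ~b) = {q0, q1}
A[b U (valid & ~b)]: least fixpoint, start Z0 = Sat((valid & ~b)) = {q0, q1}, add states in Sat(b) with every successor in Z. Z1 = {q0, q1, q3}; fixed.
Sat(A[b U (valid & ~b)]) = {q0, q1, q3}
|Sat(A[b U (valid & ~b)])| = |{q0, q1, q3}| = 3.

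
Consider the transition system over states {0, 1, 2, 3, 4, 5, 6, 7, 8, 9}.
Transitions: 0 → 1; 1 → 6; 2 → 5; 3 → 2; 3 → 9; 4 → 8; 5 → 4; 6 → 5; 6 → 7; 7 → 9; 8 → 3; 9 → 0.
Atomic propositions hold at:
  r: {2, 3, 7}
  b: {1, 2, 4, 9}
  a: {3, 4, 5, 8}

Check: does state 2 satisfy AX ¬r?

Yes

Sat(¬r) = {0, 1, 4, 5, 6, 8, 9}
Sat(AX ¬r) = {s : every successor in {0, 1, 4, 5, 6, 8, 9}} = {0, 1, 2, 4, 5, 7, 9}
2 ∈ Sat(AX ¬r) = {0, 1, 2, 4, 5, 7, 9}, so the formula holds at 2.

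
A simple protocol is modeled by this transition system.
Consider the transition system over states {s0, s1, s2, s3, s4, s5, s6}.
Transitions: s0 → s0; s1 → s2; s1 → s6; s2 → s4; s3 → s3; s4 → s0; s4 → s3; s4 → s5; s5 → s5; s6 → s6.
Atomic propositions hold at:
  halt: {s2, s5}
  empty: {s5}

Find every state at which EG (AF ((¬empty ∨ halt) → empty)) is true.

{s5}

Sat(¬empty) = {s0, s1, s2, s3, s4, s6}
Sat(¬empty ∨ halt) = {s0, s1, s2, s3, s4, s5, s6}
Sat((¬empty ∨ halt) → empty) = {s5}
AF ((¬empty ∨ halt) → empty): least fixpoint, start Z0 = {s5}, add states with every successor in Z. Already a fixed point.
Sat(AF ((¬empty ∨ halt) → empty)) = {s5}
EG (AF ((¬empty ∨ halt) → empty)): greatest fixpoint, start Z0 = {s5}, keep only states in Sat with some successor in Z. Already a fixed point.
Sat(EG (AF ((¬empty ∨ halt) → empty))) = {s5}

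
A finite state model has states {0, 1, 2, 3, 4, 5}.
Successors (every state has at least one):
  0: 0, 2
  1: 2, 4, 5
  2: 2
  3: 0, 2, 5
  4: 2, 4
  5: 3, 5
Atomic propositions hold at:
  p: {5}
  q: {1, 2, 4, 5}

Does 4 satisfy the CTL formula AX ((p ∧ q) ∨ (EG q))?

Yes

Sat(p ∧ q) = {5}
EG q: greatest fixpoint, start Z0 = {1, 2, 4, 5}, keep only states in Sat with some successor in Z. Already a fixed point.
Sat(EG q) = {1, 2, 4, 5}
Sat((p ∧ q) ∨ (EG q)) = {1, 2, 4, 5}
Sat(AX ((p ∧ q) ∨ (EG q))) = {s : every successor in {1, 2, 4, 5}} = {1, 2, 4}
4 ∈ Sat(AX ((p ∧ q) ∨ (EG q))) = {1, 2, 4}, so the formula holds at 4.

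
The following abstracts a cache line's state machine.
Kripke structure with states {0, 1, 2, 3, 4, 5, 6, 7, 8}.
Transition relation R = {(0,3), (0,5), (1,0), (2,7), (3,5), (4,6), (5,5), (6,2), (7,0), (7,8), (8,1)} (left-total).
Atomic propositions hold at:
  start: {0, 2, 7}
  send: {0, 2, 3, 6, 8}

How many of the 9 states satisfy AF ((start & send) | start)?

Sat(start & send) = {0, 2}
Sat((start & send) | start) = {0, 2, 7}
AF ((start & send) | start): least fixpoint, start Z0 = {0, 2, 7}, add states with every successor in Z. Z1 = {0, 1, 2, 6, 7}; Z2 = {0, 1, 2, 4, 6, 7, 8}; fixed.
Sat(AF ((start & send) | start)) = {0, 1, 2, 4, 6, 7, 8}
|Sat(AF ((start & send) | start))| = |{0, 1, 2, 4, 6, 7, 8}| = 7.

7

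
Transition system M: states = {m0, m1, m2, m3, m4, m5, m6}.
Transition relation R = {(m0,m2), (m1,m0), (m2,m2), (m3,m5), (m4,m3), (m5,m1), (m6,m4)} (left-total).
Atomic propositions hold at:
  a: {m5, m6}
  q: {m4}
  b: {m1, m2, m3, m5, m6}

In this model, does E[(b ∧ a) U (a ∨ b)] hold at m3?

Yes

Sat(b ∧ a) = {m5, m6}
Sat(a ∨ b) = {m1, m2, m3, m5, m6}
E[(b ∧ a) U (a ∨ b)]: least fixpoint, start Z0 = Sat((a ∨ b)) = {m1, m2, m3, m5, m6}, add states in Sat(b ∧ a) with some successor in Z. Already a fixed point.
Sat(E[(b ∧ a) U (a ∨ b)]) = {m1, m2, m3, m5, m6}
m3 ∈ Sat(E[(b ∧ a) U (a ∨ b)]) = {m1, m2, m3, m5, m6}, so the formula holds at m3.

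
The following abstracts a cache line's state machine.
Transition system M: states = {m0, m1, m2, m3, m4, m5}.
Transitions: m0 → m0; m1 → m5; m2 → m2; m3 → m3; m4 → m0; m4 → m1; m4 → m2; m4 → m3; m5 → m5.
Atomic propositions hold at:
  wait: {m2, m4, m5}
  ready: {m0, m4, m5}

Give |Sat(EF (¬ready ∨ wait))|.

Sat(¬ready) = {m1, m2, m3}
Sat(¬ready ∨ wait) = {m1, m2, m3, m4, m5}
EF (¬ready ∨ wait): least fixpoint, start Z0 = {m1, m2, m3, m4, m5}, add states with some successor in Z. Already a fixed point.
Sat(EF (¬ready ∨ wait)) = {m1, m2, m3, m4, m5}
|Sat(EF (¬ready ∨ wait))| = |{m1, m2, m3, m4, m5}| = 5.

5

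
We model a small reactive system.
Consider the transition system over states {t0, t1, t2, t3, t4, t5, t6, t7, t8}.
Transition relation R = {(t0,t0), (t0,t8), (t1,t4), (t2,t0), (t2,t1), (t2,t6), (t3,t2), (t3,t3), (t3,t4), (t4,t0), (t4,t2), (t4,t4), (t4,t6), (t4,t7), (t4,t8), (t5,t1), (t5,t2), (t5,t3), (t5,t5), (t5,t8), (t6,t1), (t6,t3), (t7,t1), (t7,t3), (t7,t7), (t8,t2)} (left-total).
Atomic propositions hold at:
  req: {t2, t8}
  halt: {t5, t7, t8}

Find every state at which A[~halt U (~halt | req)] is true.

{t0, t1, t2, t3, t4, t6, t8}

Sat(~halt) = {t0, t1, t2, t3, t4, t6}
Sat(~halt | req) = {t0, t1, t2, t3, t4, t6, t8}
A[~halt U (~halt | req)]: least fixpoint, start Z0 = Sat((~halt | req)) = {t0, t1, t2, t3, t4, t6, t8}, add states in Sat(~halt) with every successor in Z. Already a fixed point.
Sat(A[~halt U (~halt | req)]) = {t0, t1, t2, t3, t4, t6, t8}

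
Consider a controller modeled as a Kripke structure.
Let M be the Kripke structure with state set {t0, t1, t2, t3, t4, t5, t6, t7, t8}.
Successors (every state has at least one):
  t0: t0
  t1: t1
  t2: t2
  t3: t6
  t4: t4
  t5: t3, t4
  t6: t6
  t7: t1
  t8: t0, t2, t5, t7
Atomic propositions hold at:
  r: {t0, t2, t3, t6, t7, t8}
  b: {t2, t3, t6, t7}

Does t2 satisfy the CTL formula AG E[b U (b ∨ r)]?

Sat(b ∨ r) = {t0, t2, t3, t6, t7, t8}
E[b U (b ∨ r)]: least fixpoint, start Z0 = Sat((b ∨ r)) = {t0, t2, t3, t6, t7, t8}, add states in Sat(b) with some successor in Z. Already a fixed point.
Sat(E[b U (b ∨ r)]) = {t0, t2, t3, t6, t7, t8}
AG E[b U (b ∨ r)]: greatest fixpoint, start Z0 = {t0, t2, t3, t6, t7, t8}, keep only states in Sat with every successor in Z. Z1 = {t0, t2, t3, t6}; fixed.
Sat(AG E[b U (b ∨ r)]) = {t0, t2, t3, t6}
t2 ∈ Sat(AG E[b U (b ∨ r)]) = {t0, t2, t3, t6}, so the formula holds at t2.

Yes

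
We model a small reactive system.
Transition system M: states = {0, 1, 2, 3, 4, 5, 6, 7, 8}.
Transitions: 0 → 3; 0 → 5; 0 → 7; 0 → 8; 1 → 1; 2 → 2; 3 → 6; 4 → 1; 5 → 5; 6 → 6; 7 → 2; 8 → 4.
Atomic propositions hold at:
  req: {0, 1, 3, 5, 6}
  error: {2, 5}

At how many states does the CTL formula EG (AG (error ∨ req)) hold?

Sat(error ∨ req) = {0, 1, 2, 3, 5, 6}
AG (error ∨ req): greatest fixpoint, start Z0 = {0, 1, 2, 3, 5, 6}, keep only states in Sat with every successor in Z. Z1 = {1, 2, 3, 5, 6}; fixed.
Sat(AG (error ∨ req)) = {1, 2, 3, 5, 6}
EG (AG (error ∨ req)): greatest fixpoint, start Z0 = {1, 2, 3, 5, 6}, keep only states in Sat with some successor in Z. Already a fixed point.
Sat(EG (AG (error ∨ req))) = {1, 2, 3, 5, 6}
|Sat(EG (AG (error ∨ req)))| = |{1, 2, 3, 5, 6}| = 5.

5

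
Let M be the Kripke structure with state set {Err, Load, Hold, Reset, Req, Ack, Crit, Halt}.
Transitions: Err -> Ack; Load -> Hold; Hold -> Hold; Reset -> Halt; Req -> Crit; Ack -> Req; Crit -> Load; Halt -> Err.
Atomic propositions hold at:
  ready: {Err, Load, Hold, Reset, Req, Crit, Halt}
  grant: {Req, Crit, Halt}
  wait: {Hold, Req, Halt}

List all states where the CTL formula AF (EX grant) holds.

{Err, Reset, Req, Ack, Halt}

Sat(EX grant) = {s : some successor in {Req, Crit, Halt}} = {Reset, Req, Ack}
AF (EX grant): least fixpoint, start Z0 = {Reset, Req, Ack}, add states with every successor in Z. Z1 = {Err, Reset, Req, Ack}; Z2 = {Err, Reset, Req, Ack, Halt}; fixed.
Sat(AF (EX grant)) = {Err, Reset, Req, Ack, Halt}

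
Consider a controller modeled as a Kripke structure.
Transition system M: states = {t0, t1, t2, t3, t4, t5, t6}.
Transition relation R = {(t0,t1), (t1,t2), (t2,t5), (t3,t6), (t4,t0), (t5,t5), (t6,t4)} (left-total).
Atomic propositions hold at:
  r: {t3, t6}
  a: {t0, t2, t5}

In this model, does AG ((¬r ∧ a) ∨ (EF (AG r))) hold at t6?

No

Sat(¬r) = {t0, t1, t2, t4, t5}
Sat(¬r ∧ a) = {t0, t2, t5}
AG r: greatest fixpoint, start Z0 = {t3, t6}, keep only states in Sat with every successor in Z. Z1 = {t3}; Z2 = ∅; fixed.
Sat(AG r) = ∅
EF (AG r): least fixpoint, start Z0 = ∅, add states with some successor in Z. Already a fixed point.
Sat(EF (AG r)) = ∅
Sat((¬r ∧ a) ∨ (EF (AG r))) = {t0, t2, t5}
AG ((¬r ∧ a) ∨ (EF (AG r))): greatest fixpoint, start Z0 = {t0, t2, t5}, keep only states in Sat with every successor in Z. Z1 = {t2, t5}; fixed.
Sat(AG ((¬r ∧ a) ∨ (EF (AG r)))) = {t2, t5}
t6 ∉ Sat(AG ((¬r ∧ a) ∨ (EF (AG r)))) = {t2, t5}, so the formula does not hold at t6.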